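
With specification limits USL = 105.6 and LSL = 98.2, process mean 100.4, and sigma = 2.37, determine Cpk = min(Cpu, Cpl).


Cpu = (USL - mean) / (3*sigma) = (105.6 - 100.4) / (3*2.37) = 0.7314
Cpl = (mean - LSL) / (3*sigma) = (100.4 - 98.2) / (3*2.37) = 0.3094
Cpk = min(Cpu, Cpl) = 0.3094

0.3094


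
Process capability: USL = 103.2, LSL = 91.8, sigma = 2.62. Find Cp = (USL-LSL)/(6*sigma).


Cp = (USL - LSL) / (6 * sigma)
= (103.2 - 91.8) / (6 * 2.62)
= 11.4000 / 15.7200
= 0.7252

0.7252


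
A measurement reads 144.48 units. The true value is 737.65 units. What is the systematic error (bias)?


Systematic error = measured - true
= 144.48 - 737.65
= -593.1700

-593.1700


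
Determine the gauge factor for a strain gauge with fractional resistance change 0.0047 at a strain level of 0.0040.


GF = (dR/R) / epsilon
= 0.0047 / 0.0040
= 1.1750

1.1750


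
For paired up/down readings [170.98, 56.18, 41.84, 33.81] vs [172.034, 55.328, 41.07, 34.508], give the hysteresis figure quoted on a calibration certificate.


|170.98 - 172.034| = 1.0540
|56.18 - 55.328| = 0.8520
|41.84 - 41.07| = 0.7700
|33.81 - 34.508| = 0.6980
hysteresis = max(diffs) = 1.0540

1.0540


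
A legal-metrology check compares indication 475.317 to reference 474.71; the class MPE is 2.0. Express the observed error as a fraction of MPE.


e = indication - reference = 475.317 - 474.71 = 0.6070
|e| = 0.6070
ratio = |e| / MPE = 0.6070 / 2.0
ratio = 0.3035

0.3035


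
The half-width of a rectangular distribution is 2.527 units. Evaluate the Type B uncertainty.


u_B = half_width / sqrt(3)
u_B = 2.527 / 1.7320508
u_B = 1.4590

1.4590


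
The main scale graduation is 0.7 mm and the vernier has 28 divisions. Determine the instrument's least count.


LC = MSD / n_div
= 0.7 / 28
= 0.0250

0.0250


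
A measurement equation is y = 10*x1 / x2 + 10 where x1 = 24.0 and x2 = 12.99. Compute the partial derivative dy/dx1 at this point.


y = 10*x1 / x2 + 10
dy/dx1 = 10/x2
Evaluate at x2 = 12.99: c1 = 10 / 12.99
c1 = 0.7698

0.7698


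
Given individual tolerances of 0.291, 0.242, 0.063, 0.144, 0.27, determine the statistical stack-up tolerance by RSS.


RSS = sqrt(0.291^2 + 0.242^2 + 0.063^2 + 0.144^2 + 0.27^2)
= sqrt(0.24085)
= 0.4908

0.4908


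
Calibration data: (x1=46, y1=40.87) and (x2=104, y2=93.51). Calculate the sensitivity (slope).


slope = (y2 - y1) / (x2 - x1)
= (93.51 - 40.87) / (104 - 46)
= 52.6400 / 58
= 0.9076

0.9076


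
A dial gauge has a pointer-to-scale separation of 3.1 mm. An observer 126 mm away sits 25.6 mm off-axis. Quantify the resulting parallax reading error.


error = h * offset / d
= 3.1 * 25.6 / 126
= 0.6298

0.6298


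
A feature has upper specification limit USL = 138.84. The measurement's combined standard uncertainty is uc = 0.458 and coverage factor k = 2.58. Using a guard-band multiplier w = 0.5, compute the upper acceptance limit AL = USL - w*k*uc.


U = k * uc = 2.58 * 0.458 = 1.18164
guard band g = w * U = 0.5 * 1.18164 = 0.59082
AL = USL - g = 138.84 - 0.59082
AL = 138.2492

138.2492


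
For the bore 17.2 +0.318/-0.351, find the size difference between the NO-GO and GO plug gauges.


GO = nominal - lower_tol (smallest hole = maximum material condition)
GO = 17.2 - 0.351 = 16.849
NO-GO = nominal + upper_tol (largest hole = least material condition)
NO-GO = 17.2 + 0.318 = 17.518
spread = NO-GO - GO = 17.518 - 16.849 = 0.6690

0.6690


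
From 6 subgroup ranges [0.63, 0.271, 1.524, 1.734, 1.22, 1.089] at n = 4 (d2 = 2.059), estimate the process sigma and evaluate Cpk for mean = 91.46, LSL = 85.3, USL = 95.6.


R_bar = (0.63 + 0.271 + 1.524 + 1.734 + 1.22 + 1.089) / 6 = 1.078
sigma = R_bar / d2 = 1.078 / 2.059 = 0.52355512
Cp = (USL - LSL)/(6*sigma) = (95.6 - 85.3)/(6*0.52355512) = 3.2789
Cpu = (95.6 - 91.46)/(3*0.52355512) = 2.6358
Cpl = (91.46 - 85.3)/(3*0.52355512) = 3.9219
Cpk = min(Cpu, Cpl) = 2.6358

2.6358


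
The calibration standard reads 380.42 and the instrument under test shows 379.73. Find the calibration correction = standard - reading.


Correction = standard - reading
= 380.42 - 379.73
= 0.6900

0.6900


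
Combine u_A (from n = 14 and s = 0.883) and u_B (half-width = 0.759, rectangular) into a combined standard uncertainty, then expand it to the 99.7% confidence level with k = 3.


u_A = s / sqrt(n) = 0.883 / sqrt(14) = 0.23599168
u_B = half_width / sqrt(3) = 0.759 / sqrt(3) = 0.43820885
uc = sqrt(u_A^2 + u_B^2) = sqrt(0.23599168^2 + 0.43820885^2) = 0.49771384
U = k * uc = 3 * 0.49771384
U = 1.4931

1.4931


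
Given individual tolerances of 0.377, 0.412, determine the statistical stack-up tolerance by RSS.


RSS = sqrt(0.377^2 + 0.412^2)
= sqrt(0.311873)
= 0.5585

0.5585


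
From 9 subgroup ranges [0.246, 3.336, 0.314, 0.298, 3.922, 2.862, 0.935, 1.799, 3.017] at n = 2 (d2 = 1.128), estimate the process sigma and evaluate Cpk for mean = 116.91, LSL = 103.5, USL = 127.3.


R_bar = (0.246 + 3.336 + 0.314 + 0.298 + 3.922 + 2.862 + 0.935 + 1.799 + 3.017) / 9 = 1.8587778
sigma = R_bar / d2 = 1.8587778 / 1.128 = 1.6478527
Cp = (USL - LSL)/(6*sigma) = (127.3 - 103.5)/(6*1.6478527) = 2.4072
Cpu = (127.3 - 116.91)/(3*1.6478527) = 2.1017
Cpl = (116.91 - 103.5)/(3*1.6478527) = 2.7126
Cpk = min(Cpu, Cpl) = 2.1017

2.1017


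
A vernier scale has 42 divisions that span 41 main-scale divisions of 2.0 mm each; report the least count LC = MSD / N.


LC = MSD / n_div
= 2.0 / 42
= 0.0476

0.0476


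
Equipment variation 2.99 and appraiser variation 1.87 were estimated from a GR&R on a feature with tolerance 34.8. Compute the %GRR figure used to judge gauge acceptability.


GRR = sqrt(EV^2 + AV^2) = sqrt(2.99^2 + 1.87^2) = 3.5266131
%GRR = GRR / tol * 100 = 3.5266131 / 34.8 * 100
%GRR = 10.1339

10.1339


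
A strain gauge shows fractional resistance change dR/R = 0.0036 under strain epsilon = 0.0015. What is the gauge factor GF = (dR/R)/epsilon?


GF = (dR/R) / epsilon
= 0.0036 / 0.0015
= 2.4000

2.4000


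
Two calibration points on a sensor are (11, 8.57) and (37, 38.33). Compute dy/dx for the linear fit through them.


slope = (y2 - y1) / (x2 - x1)
= (38.33 - 8.57) / (37 - 11)
= 29.7600 / 26
= 1.1446

1.1446


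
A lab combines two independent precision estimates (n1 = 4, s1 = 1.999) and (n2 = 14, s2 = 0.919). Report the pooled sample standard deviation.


s_p = sqrt(((n1-1)*s1^2 + (n2-1)*s2^2) / (n1+n2-2))
numerator = (4-1)*1.999^2 + (14-1)*0.919^2 = 11.988003 + 10.979293 = 22.967296
denominator = 4 + 14 - 2 = 16
s_p^2 = 22.967296 / 16 = 1.435456
s_p = sqrt(1.435456) = 1.1981

1.1981


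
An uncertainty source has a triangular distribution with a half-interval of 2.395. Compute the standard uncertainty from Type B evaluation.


u_B = half_width / sqrt(6)
u_B = 2.395 / 2.4494897
u_B = 0.9778

0.9778


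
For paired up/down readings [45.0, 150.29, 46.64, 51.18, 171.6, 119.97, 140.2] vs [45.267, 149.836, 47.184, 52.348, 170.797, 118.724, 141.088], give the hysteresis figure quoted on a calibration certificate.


|45.0 - 45.267| = 0.2670
|150.29 - 149.836| = 0.4540
|46.64 - 47.184| = 0.5440
|51.18 - 52.348| = 1.1680
|171.6 - 170.797| = 0.8030
|119.97 - 118.724| = 1.2460
|140.2 - 141.088| = 0.8880
hysteresis = max(diffs) = 1.2460

1.2460


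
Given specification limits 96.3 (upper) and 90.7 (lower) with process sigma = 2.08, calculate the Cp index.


Cp = (USL - LSL) / (6 * sigma)
= (96.3 - 90.7) / (6 * 2.08)
= 5.6000 / 12.4800
= 0.4487

0.4487


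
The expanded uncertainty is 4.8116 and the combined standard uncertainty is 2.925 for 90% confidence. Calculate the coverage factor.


k = U / uc
k = 4.8116 / 2.925
k = 1.645

1.645


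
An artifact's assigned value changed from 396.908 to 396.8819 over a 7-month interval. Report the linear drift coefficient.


rate = (v2 - v1) / months
= (396.8819 - 396.908) / 7
= -0.0261 / 7
= -0.0037

-0.0037


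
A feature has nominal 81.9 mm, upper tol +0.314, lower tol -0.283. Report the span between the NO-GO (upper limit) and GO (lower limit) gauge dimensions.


GO = nominal - lower_tol (smallest hole = maximum material condition)
GO = 81.9 - 0.283 = 81.617
NO-GO = nominal + upper_tol (largest hole = least material condition)
NO-GO = 81.9 + 0.314 = 82.214
spread = NO-GO - GO = 82.214 - 81.617 = 0.5970

0.5970


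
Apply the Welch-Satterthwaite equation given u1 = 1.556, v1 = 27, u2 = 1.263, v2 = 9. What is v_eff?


uc = sqrt(u1^2 + u2^2) = sqrt(1.556^2 + 1.263^2) = 2.0040721
v_eff = uc^4 / (u1^4/v1 + u2^4/v2)
= 2.0040721^4 / (1.556^4/27 + 1.263^4/9)
= 16.130706 / 0.49983674
v_eff = 32.2719

32.2719


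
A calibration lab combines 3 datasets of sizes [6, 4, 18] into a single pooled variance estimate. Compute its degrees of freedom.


nu = sum_i (n_i - 1)
nu = ((6 - 1) + (4 - 1) + (18 - 1))
nu = 5 + 3 + 17
nu = 25

25


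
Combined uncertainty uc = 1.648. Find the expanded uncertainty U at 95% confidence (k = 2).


U = k * uc
U = 2 * 1.648
U = 3.2960

3.2960


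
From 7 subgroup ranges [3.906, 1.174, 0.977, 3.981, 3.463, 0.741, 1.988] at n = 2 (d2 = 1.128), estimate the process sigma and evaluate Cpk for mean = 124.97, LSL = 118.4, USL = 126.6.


R_bar = (3.906 + 1.174 + 0.977 + 3.981 + 3.463 + 0.741 + 1.988) / 7 = 2.3185714
sigma = R_bar / d2 = 2.3185714 / 1.128 = 2.0554711
Cp = (USL - LSL)/(6*sigma) = (126.6 - 118.4)/(6*2.0554711) = 0.6649
Cpu = (126.6 - 124.97)/(3*2.0554711) = 0.2643
Cpl = (124.97 - 118.4)/(3*2.0554711) = 1.0654
Cpk = min(Cpu, Cpl) = 0.2643

0.2643


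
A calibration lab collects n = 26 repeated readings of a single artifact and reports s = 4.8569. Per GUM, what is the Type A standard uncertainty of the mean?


u_A = s / sqrt(n)
u_A = 4.8569 / sqrt(26)
u_A = 4.8569 / 5.0990195
u_A = 0.9525

0.9525


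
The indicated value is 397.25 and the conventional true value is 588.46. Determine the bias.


Systematic error = measured - true
= 397.25 - 588.46
= -191.2100

-191.2100


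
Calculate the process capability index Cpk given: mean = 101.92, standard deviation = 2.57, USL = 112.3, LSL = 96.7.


Cpu = (USL - mean) / (3*sigma) = (112.3 - 101.92) / (3*2.57) = 1.3463
Cpl = (mean - LSL) / (3*sigma) = (101.92 - 96.7) / (3*2.57) = 0.6770
Cpk = min(Cpu, Cpl) = 0.6770

0.6770


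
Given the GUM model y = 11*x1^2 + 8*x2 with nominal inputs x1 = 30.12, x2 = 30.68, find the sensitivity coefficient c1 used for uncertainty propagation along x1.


y = 11*x1^2 + 8*x2
dy/dx1 = 2*11*x1
Evaluate at x1 = 30.12: c1 = 22 * 30.12
c1 = 662.6400

662.6400


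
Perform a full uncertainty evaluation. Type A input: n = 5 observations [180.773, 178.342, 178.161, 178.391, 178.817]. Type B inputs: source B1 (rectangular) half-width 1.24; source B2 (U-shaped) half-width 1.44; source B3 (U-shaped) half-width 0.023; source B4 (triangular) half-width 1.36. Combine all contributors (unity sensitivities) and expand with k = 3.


mean = (180.773 + 178.342 + 178.161 + 178.391 + 178.817) / 5 = 178.8968
s = sqrt(sum((x - mean)^2)/(n-1)) = 1.0760498
u_A = s / sqrt(n) = 1.0760498 / sqrt(5) = 0.4812241
u_B1 = 1.24 / sqrt(3) = 0.71591433
u_B2 = 1.44 / sqrt(2) = 1.0182338
u_B3 = 0.023 / sqrt(2) = 0.016263456
u_B4 = 1.36 / sqrt(6) = 0.55521768
uc = sqrt(0.4812241^2 + 0.71591433^2 + 1.0182338^2 + 0.016263456^2 + 0.55521768^2) = 1.44549
U = k * uc = 3 * 1.44549
U = 4.3365

4.3365


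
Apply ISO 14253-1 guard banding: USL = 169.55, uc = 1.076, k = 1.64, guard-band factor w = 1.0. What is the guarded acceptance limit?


U = k * uc = 1.64 * 1.076 = 1.76464
guard band g = w * U = 1.0 * 1.76464 = 1.76464
AL = USL - g = 169.55 - 1.76464
AL = 167.7854

167.7854


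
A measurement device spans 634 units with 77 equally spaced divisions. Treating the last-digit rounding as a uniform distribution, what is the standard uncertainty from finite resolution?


resolution = range / divisions
resolution = 634 / 77 = 8.2337662
u_res = resolution / (2*sqrt(3))
u_res = 8.2337662 / 3.4641016
u_res = 2.3769

2.3769


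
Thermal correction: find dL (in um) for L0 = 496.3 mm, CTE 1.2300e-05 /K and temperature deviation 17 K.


dL = L * alpha * dT
= 496.3 * 1.2300e-05 * 17
= 0.1037763 mm
dL_um = 0.1037763 * 1000 = 103.7763 um

103.7763


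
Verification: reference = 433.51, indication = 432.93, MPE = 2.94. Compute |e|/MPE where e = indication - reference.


e = indication - reference = 432.93 - 433.51 = -0.5800
|e| = 0.5800
ratio = |e| / MPE = 0.5800 / 2.94
ratio = 0.1973

0.1973


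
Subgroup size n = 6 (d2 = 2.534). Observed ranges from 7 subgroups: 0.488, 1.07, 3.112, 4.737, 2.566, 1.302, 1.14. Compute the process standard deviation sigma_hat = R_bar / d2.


R_bar = (0.488 + 1.07 + 3.112 + 4.737 + 2.566 + 1.302 + 1.14) / 7
R_bar = 14.415 / 7 = 2.0592857
sigma_hat = R_bar / d2 = 2.0592857 / 2.534 = 0.8127

0.8127


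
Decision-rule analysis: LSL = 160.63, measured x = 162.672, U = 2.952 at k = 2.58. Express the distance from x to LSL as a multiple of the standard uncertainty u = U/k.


u = U / k = 2.952 / 2.58 = 1.144186
margin = |LSL - x| = |160.63 - 162.672| = 2.042
z = margin / u = 2.042 / 1.144186
z = 1.7847

1.7847


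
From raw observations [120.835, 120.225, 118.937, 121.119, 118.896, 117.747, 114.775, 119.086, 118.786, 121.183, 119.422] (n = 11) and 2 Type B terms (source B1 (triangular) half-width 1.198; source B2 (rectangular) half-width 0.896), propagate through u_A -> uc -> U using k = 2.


mean = (120.835 + 120.225 + 118.937 + 121.119 + 118.896 + 117.747 + 114.775 + 119.086 + 118.786 + 121.183 + 119.422) / 11 = 119.1828182
s = sqrt(sum((x - mean)^2)/(n-1)) = 1.8281835
u_A = s / sqrt(n) = 1.8281835 / sqrt(11) = 0.55121807
u_B1 = 1.198 / sqrt(6) = 0.48908145
u_B2 = 0.896 / sqrt(3) = 0.51730584
uc = sqrt(0.55121807^2 + 0.48908145^2 + 0.51730584^2) = 0.90035957
U = k * uc = 2 * 0.90035957
U = 1.8007

1.8007


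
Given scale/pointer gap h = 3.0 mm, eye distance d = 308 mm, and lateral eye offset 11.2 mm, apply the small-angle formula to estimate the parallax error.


error = h * offset / d
= 3.0 * 11.2 / 308
= 0.1091

0.1091


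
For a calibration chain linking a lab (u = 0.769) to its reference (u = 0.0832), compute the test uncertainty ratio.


TUR = u_lab / u_ref
= 0.769 / 0.0832
= 9.2428

9.2428


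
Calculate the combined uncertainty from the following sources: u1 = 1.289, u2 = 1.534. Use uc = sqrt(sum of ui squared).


uc = sqrt(1.289^2 + 1.534^2)
uc = sqrt(4.014677)
uc = 2.0037

2.0037


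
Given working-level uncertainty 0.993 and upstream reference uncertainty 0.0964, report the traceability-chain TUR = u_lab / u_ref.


TUR = u_lab / u_ref
= 0.993 / 0.0964
= 10.3008

10.3008


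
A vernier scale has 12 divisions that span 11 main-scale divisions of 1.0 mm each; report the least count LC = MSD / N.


LC = MSD / n_div
= 1.0 / 12
= 0.0833

0.0833


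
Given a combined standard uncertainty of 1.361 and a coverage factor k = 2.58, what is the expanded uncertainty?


U = k * uc
U = 2.58 * 1.361
U = 3.5114

3.5114


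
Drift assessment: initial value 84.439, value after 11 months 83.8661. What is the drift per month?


rate = (v2 - v1) / months
= (83.8661 - 84.439) / 11
= -0.5729 / 11
= -0.0521

-0.0521


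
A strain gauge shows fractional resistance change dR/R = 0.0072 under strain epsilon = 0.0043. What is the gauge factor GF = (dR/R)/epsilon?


GF = (dR/R) / epsilon
= 0.0072 / 0.0043
= 1.6744

1.6744


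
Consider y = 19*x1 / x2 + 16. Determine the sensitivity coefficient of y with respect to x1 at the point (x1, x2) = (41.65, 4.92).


y = 19*x1 / x2 + 16
dy/dx1 = 19/x2
Evaluate at x2 = 4.92: c1 = 19 / 4.92
c1 = 3.8618

3.8618


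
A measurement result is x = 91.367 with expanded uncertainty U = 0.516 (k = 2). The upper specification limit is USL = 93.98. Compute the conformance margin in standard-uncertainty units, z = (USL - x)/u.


u = U / k = 0.516 / 2 = 0.258
margin = |USL - x| = |93.98 - 91.367| = 2.613
z = margin / u = 2.613 / 0.258
z = 10.1279

10.1279


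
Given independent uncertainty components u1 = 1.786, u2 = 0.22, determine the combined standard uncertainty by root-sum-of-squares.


uc = sqrt(1.786^2 + 0.22^2)
uc = sqrt(3.238196)
uc = 1.7995

1.7995


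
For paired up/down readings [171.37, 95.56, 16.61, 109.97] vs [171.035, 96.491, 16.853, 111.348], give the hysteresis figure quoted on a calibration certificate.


|171.37 - 171.035| = 0.3350
|95.56 - 96.491| = 0.9310
|16.61 - 16.853| = 0.2430
|109.97 - 111.348| = 1.3780
hysteresis = max(diffs) = 1.3780

1.3780


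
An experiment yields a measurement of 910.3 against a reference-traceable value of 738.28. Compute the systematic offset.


Systematic error = measured - true
= 910.3 - 738.28
= 172.0200

172.0200


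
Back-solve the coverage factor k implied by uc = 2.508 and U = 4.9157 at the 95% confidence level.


k = U / uc
k = 4.9157 / 2.508
k = 1.96

1.96


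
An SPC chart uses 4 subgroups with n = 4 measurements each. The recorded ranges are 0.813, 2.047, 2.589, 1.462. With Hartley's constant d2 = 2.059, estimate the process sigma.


R_bar = (0.813 + 2.047 + 2.589 + 1.462) / 4
R_bar = 6.911 / 4 = 1.72775
sigma_hat = R_bar / d2 = 1.72775 / 2.059 = 0.8391

0.8391


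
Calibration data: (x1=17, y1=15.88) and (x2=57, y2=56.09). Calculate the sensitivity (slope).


slope = (y2 - y1) / (x2 - x1)
= (56.09 - 15.88) / (57 - 17)
= 40.2100 / 40
= 1.0052

1.0052


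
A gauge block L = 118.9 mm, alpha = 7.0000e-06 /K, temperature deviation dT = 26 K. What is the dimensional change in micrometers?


dL = L * alpha * dT
= 118.9 * 7.0000e-06 * 26
= 0.0216398 mm
dL_um = 0.0216398 * 1000 = 21.6398 um

21.6398


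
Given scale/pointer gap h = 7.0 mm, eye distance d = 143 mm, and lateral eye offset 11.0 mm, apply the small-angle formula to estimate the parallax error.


error = h * offset / d
= 7.0 * 11.0 / 143
= 0.5385

0.5385


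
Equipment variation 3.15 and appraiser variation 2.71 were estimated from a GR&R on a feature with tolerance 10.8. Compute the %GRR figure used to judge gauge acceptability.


GRR = sqrt(EV^2 + AV^2) = sqrt(3.15^2 + 2.71^2) = 4.1553099
%GRR = GRR / tol * 100 = 4.1553099 / 10.8 * 100
%GRR = 38.4751

38.4751


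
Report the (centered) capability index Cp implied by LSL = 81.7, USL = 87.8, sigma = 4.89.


Cp = (USL - LSL) / (6 * sigma)
= (87.8 - 81.7) / (6 * 4.89)
= 6.1000 / 29.3400
= 0.2079

0.2079


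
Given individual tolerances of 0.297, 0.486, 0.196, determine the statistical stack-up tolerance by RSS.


RSS = sqrt(0.297^2 + 0.486^2 + 0.196^2)
= sqrt(0.362821)
= 0.6023

0.6023


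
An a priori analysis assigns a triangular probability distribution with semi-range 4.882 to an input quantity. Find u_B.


u_B = half_width / sqrt(6)
u_B = 4.882 / 2.4494897
u_B = 1.9931

1.9931


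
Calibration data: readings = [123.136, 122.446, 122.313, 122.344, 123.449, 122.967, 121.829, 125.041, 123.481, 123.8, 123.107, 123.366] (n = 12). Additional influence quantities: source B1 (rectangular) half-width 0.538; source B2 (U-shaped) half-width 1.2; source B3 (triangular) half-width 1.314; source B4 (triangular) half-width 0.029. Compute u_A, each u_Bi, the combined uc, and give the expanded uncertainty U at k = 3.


mean = (123.136 + 122.446 + 122.313 + 122.344 + 123.449 + 122.967 + 121.829 + 125.041 + 123.481 + 123.8 + 123.107 + 123.366) / 12 = 123.1065833
s = sqrt(sum((x - mean)^2)/(n-1)) = 0.84465027
u_A = s / sqrt(n) = 0.84465027 / sqrt(12) = 0.24382953
u_B1 = 0.538 / sqrt(3) = 0.31061444
u_B2 = 1.2 / sqrt(2) = 0.84852814
u_B3 = 1.314 / sqrt(6) = 0.53643825
u_B4 = 0.029 / sqrt(6) = 0.0118392
uc = sqrt(0.24382953^2 + 0.31061444^2 + 0.84852814^2 + 0.53643825^2 + 0.0118392^2) = 1.0788143
U = k * uc = 3 * 1.0788143
U = 3.2364

3.2364


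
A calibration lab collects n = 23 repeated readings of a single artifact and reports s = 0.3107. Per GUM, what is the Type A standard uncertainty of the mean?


u_A = s / sqrt(n)
u_A = 0.3107 / sqrt(23)
u_A = 0.3107 / 4.7958315
u_A = 0.0648

0.0648


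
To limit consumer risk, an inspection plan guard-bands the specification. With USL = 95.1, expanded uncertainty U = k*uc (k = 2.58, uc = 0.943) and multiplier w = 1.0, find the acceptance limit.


U = k * uc = 2.58 * 0.943 = 2.43294
guard band g = w * U = 1.0 * 2.43294 = 2.43294
AL = USL - g = 95.1 - 2.43294
AL = 92.6671

92.6671


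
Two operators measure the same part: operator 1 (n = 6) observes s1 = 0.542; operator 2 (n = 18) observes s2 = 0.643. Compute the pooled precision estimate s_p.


s_p = sqrt(((n1-1)*s1^2 + (n2-1)*s2^2) / (n1+n2-2))
numerator = (6-1)*0.542^2 + (18-1)*0.643^2 = 1.46882 + 7.028633 = 8.497453
denominator = 6 + 18 - 2 = 22
s_p^2 = 8.497453 / 22 = 0.38624786
s_p = sqrt(0.38624786) = 0.6215

0.6215


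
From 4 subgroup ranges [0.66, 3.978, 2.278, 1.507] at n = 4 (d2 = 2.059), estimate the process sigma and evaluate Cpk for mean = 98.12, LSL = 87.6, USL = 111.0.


R_bar = (0.66 + 3.978 + 2.278 + 1.507) / 4 = 2.10575
sigma = R_bar / d2 = 2.10575 / 2.059 = 1.0227052
Cp = (USL - LSL)/(6*sigma) = (111.0 - 87.6)/(6*1.0227052) = 3.8134
Cpu = (111.0 - 98.12)/(3*1.0227052) = 4.1980
Cpl = (98.12 - 87.6)/(3*1.0227052) = 3.4288
Cpk = min(Cpu, Cpl) = 3.4288

3.4288


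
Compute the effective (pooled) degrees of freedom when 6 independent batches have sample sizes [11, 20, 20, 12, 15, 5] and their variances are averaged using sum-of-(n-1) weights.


nu = sum_i (n_i - 1)
nu = ((11 - 1) + (20 - 1) + (20 - 1) + (12 - 1) + (15 - 1) + (5 - 1))
nu = 10 + 19 + 19 + 11 + 14 + 4
nu = 77

77


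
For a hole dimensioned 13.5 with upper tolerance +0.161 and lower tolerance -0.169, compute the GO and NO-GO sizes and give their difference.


GO = nominal - lower_tol (smallest hole = maximum material condition)
GO = 13.5 - 0.169 = 13.331
NO-GO = nominal + upper_tol (largest hole = least material condition)
NO-GO = 13.5 + 0.161 = 13.661
spread = NO-GO - GO = 13.661 - 13.331 = 0.3300

0.3300


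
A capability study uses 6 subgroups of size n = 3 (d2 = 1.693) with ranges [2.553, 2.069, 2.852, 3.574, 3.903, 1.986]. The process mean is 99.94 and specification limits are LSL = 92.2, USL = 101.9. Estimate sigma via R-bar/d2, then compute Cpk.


R_bar = (2.553 + 2.069 + 2.852 + 3.574 + 3.903 + 1.986) / 6 = 2.8228333
sigma = R_bar / d2 = 2.8228333 / 1.693 = 1.6673558
Cp = (USL - LSL)/(6*sigma) = (101.9 - 92.2)/(6*1.6673558) = 0.9696
Cpu = (101.9 - 99.94)/(3*1.6673558) = 0.3918
Cpl = (99.94 - 92.2)/(3*1.6673558) = 1.5474
Cpk = min(Cpu, Cpl) = 0.3918

0.3918


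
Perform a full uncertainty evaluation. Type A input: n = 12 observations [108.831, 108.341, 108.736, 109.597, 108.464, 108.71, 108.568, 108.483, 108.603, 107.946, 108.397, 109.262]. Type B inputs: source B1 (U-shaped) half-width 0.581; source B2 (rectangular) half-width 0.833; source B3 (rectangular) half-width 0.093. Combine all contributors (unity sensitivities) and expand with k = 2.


mean = (108.831 + 108.341 + 108.736 + 109.597 + 108.464 + 108.71 + 108.568 + 108.483 + 108.603 + 107.946 + 108.397 + 109.262) / 12 = 108.6615
s = sqrt(sum((x - mean)^2)/(n-1)) = 0.4306493
u_A = s / sqrt(n) = 0.4306493 / sqrt(12) = 0.12431774
u_B1 = 0.581 / sqrt(2) = 0.41082904
u_B2 = 0.833 / sqrt(3) = 0.48093277
u_B3 = 0.093 / sqrt(3) = 0.053693575
uc = sqrt(0.12431774^2 + 0.41082904^2 + 0.48093277^2 + 0.053693575^2) = 0.64684985
U = k * uc = 2 * 0.64684985
U = 1.2937

1.2937


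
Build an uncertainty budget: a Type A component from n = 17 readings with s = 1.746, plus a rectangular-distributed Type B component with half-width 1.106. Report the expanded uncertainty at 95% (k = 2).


u_A = s / sqrt(n) = 1.746 / sqrt(17) = 0.4234672
u_B = half_width / sqrt(3) = 1.106 / sqrt(3) = 0.6385494
uc = sqrt(u_A^2 + u_B^2) = sqrt(0.4234672^2 + 0.6385494^2) = 0.76620481
U = k * uc = 2 * 0.76620481
U = 1.5324

1.5324


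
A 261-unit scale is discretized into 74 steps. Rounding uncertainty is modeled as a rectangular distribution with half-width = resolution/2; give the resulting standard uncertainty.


resolution = range / divisions
resolution = 261 / 74 = 3.527027
u_res = resolution / (2*sqrt(3))
u_res = 3.527027 / 3.4641016
u_res = 1.0182

1.0182


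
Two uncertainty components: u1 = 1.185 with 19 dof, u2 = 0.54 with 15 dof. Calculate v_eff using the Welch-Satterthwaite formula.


uc = sqrt(u1^2 + u2^2) = sqrt(1.185^2 + 0.54^2) = 1.3022385
v_eff = uc^4 / (u1^4/v1 + u2^4/v2)
= 1.3022385^4 / (1.185^4/19 + 0.54^4/15)
= 2.8758228 / 0.10945017
v_eff = 26.2752

26.2752


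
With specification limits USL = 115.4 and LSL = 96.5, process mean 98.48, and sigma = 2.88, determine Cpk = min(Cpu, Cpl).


Cpu = (USL - mean) / (3*sigma) = (115.4 - 98.48) / (3*2.88) = 1.9583
Cpl = (mean - LSL) / (3*sigma) = (98.48 - 96.5) / (3*2.88) = 0.2292
Cpk = min(Cpu, Cpl) = 0.2292

0.2292


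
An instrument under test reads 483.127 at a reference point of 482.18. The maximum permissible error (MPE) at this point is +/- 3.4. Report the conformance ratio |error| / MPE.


e = indication - reference = 483.127 - 482.18 = 0.9470
|e| = 0.9470
ratio = |e| / MPE = 0.9470 / 3.4
ratio = 0.2785

0.2785


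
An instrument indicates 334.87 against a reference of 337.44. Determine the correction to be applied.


Correction = standard - reading
= 337.44 - 334.87
= 2.5700

2.5700


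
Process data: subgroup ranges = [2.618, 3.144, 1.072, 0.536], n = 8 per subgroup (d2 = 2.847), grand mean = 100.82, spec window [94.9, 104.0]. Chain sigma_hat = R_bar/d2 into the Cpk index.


R_bar = (2.618 + 3.144 + 1.072 + 0.536) / 4 = 1.8425
sigma = R_bar / d2 = 1.8425 / 2.847 = 0.64717246
Cp = (USL - LSL)/(6*sigma) = (104.0 - 94.9)/(6*0.64717246) = 2.3435
Cpu = (104.0 - 100.82)/(3*0.64717246) = 1.6379
Cpl = (100.82 - 94.9)/(3*0.64717246) = 3.0492
Cpk = min(Cpu, Cpl) = 1.6379

1.6379


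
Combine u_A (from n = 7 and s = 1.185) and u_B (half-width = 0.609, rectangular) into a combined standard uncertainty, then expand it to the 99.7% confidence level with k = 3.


u_A = s / sqrt(n) = 1.185 / sqrt(7) = 0.4478879
u_B = half_width / sqrt(3) = 0.609 / sqrt(3) = 0.35160631
uc = sqrt(u_A^2 + u_B^2) = sqrt(0.4478879^2 + 0.35160631^2) = 0.56941248
U = k * uc = 3 * 0.56941248
U = 1.7082

1.7082


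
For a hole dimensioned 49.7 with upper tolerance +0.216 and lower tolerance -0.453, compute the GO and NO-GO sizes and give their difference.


GO = nominal - lower_tol (smallest hole = maximum material condition)
GO = 49.7 - 0.453 = 49.247
NO-GO = nominal + upper_tol (largest hole = least material condition)
NO-GO = 49.7 + 0.216 = 49.916
spread = NO-GO - GO = 49.916 - 49.247 = 0.6690

0.6690


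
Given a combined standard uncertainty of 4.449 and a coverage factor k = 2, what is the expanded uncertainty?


U = k * uc
U = 2 * 4.449
U = 8.8980

8.8980


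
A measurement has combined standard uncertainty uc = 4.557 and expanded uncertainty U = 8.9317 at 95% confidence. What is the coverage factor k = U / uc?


k = U / uc
k = 8.9317 / 4.557
k = 1.96

1.96


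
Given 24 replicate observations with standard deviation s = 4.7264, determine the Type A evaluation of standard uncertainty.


u_A = s / sqrt(n)
u_A = 4.7264 / sqrt(24)
u_A = 4.7264 / 4.8989795
u_A = 0.9648

0.9648


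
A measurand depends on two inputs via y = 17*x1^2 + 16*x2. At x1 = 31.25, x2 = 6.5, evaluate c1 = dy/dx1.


y = 17*x1^2 + 16*x2
dy/dx1 = 2*17*x1
Evaluate at x1 = 31.25: c1 = 34 * 31.25
c1 = 1062.5000

1062.5000


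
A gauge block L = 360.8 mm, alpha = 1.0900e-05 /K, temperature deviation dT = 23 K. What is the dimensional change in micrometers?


dL = L * alpha * dT
= 360.8 * 1.0900e-05 * 23
= 0.0904526 mm
dL_um = 0.0904526 * 1000 = 90.4526 um

90.4526


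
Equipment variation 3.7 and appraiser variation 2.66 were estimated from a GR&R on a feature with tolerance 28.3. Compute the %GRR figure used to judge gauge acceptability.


GRR = sqrt(EV^2 + AV^2) = sqrt(3.7^2 + 2.66^2) = 4.5569288
%GRR = GRR / tol * 100 = 4.5569288 / 28.3 * 100
%GRR = 16.1022

16.1022


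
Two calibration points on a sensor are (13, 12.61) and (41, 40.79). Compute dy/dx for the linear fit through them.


slope = (y2 - y1) / (x2 - x1)
= (40.79 - 12.61) / (41 - 13)
= 28.1800 / 28
= 1.0064

1.0064


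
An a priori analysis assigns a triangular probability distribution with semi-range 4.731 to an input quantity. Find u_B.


u_B = half_width / sqrt(6)
u_B = 4.731 / 2.4494897
u_B = 1.9314

1.9314


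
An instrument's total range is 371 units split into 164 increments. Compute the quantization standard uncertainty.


resolution = range / divisions
resolution = 371 / 164 = 2.2621951
u_res = resolution / (2*sqrt(3))
u_res = 2.2621951 / 3.4641016
u_res = 0.6530

0.6530


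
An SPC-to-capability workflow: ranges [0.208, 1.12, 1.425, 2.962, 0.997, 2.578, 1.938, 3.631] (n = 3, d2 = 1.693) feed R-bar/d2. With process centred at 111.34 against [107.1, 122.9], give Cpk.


R_bar = (0.208 + 1.12 + 1.425 + 2.962 + 0.997 + 2.578 + 1.938 + 3.631) / 8 = 1.857375
sigma = R_bar / d2 = 1.857375 / 1.693 = 1.097091
Cp = (USL - LSL)/(6*sigma) = (122.9 - 107.1)/(6*1.097091) = 2.4003
Cpu = (122.9 - 111.34)/(3*1.097091) = 3.5123
Cpl = (111.34 - 107.1)/(3*1.097091) = 1.2883
Cpk = min(Cpu, Cpl) = 1.2883

1.2883


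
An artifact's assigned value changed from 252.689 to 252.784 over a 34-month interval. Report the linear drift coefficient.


rate = (v2 - v1) / months
= (252.784 - 252.689) / 34
= 0.0950 / 34
= 0.0028

0.0028


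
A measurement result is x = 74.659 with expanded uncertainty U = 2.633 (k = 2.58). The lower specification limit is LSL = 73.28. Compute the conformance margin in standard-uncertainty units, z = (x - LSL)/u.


u = U / k = 2.633 / 2.58 = 1.0205426
margin = |LSL - x| = |73.28 - 74.659| = 1.379
z = margin / u = 1.379 / 1.0205426
z = 1.3512

1.3512


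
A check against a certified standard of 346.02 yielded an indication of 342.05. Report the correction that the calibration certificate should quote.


Correction = standard - reading
= 346.02 - 342.05
= 3.9700

3.9700


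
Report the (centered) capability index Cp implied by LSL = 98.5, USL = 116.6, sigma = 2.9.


Cp = (USL - LSL) / (6 * sigma)
= (116.6 - 98.5) / (6 * 2.9)
= 18.1000 / 17.4000
= 1.0402

1.0402


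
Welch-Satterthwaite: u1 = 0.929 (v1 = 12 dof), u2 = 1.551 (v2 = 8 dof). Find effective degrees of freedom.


uc = sqrt(u1^2 + u2^2) = sqrt(0.929^2 + 1.551^2) = 1.8079386
v_eff = uc^4 / (u1^4/v1 + u2^4/v2)
= 1.8079386^4 / (0.929^4/12 + 1.551^4/8)
= 10.68402 / 0.7854345
v_eff = 13.6027

13.6027


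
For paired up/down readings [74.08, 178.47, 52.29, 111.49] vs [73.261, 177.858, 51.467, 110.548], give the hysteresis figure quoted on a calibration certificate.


|74.08 - 73.261| = 0.8190
|178.47 - 177.858| = 0.6120
|52.29 - 51.467| = 0.8230
|111.49 - 110.548| = 0.9420
hysteresis = max(diffs) = 0.9420

0.9420


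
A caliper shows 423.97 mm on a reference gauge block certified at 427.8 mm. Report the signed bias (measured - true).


Systematic error = measured - true
= 423.97 - 427.8
= -3.8300

-3.8300


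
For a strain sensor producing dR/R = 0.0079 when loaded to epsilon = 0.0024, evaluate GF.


GF = (dR/R) / epsilon
= 0.0079 / 0.0024
= 3.2917

3.2917


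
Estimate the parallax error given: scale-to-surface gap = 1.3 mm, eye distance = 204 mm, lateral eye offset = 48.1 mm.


error = h * offset / d
= 1.3 * 48.1 / 204
= 0.3065

0.3065


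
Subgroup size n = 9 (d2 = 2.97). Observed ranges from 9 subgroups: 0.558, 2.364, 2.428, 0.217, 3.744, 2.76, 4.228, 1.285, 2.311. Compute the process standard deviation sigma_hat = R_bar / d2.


R_bar = (0.558 + 2.364 + 2.428 + 0.217 + 3.744 + 2.76 + 4.228 + 1.285 + 2.311) / 9
R_bar = 19.895 / 9 = 2.2105556
sigma_hat = R_bar / d2 = 2.2105556 / 2.97 = 0.7443

0.7443


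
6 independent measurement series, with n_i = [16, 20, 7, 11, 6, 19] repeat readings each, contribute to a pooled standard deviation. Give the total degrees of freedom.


nu = sum_i (n_i - 1)
nu = ((16 - 1) + (20 - 1) + (7 - 1) + (11 - 1) + (6 - 1) + (19 - 1))
nu = 15 + 19 + 6 + 10 + 5 + 18
nu = 73

73


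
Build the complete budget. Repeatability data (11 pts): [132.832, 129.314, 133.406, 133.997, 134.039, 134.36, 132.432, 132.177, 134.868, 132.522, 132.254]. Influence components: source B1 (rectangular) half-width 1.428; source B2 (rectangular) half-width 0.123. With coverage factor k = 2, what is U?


mean = (132.832 + 129.314 + 133.406 + 133.997 + 134.039 + 134.36 + 132.432 + 132.177 + 134.868 + 132.522 + 132.254) / 11 = 132.9273636
s = sqrt(sum((x - mean)^2)/(n-1)) = 1.5139064
u_A = s / sqrt(n) = 1.5139064 / sqrt(11) = 0.45645995
u_B1 = 1.428 / sqrt(3) = 0.82445618
u_B2 = 0.123 / sqrt(3) = 0.071014083
uc = sqrt(0.45645995^2 + 0.82445618^2 + 0.071014083^2) = 0.9450538
U = k * uc = 2 * 0.9450538
U = 1.8901

1.8901


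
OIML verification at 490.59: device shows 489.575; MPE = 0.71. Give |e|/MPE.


e = indication - reference = 489.575 - 490.59 = -1.0150
|e| = 1.0150
ratio = |e| / MPE = 1.0150 / 0.71
ratio = 1.4296

1.4296


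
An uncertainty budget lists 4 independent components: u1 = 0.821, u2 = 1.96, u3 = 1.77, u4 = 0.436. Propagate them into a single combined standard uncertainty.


uc = sqrt(0.821^2 + 1.96^2 + 1.77^2 + 0.436^2)
uc = sqrt(7.838637)
uc = 2.7998

2.7998


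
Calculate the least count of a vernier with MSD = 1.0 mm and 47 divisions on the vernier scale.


LC = MSD / n_div
= 1.0 / 47
= 0.0213

0.0213


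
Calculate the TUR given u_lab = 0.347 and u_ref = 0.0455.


TUR = u_lab / u_ref
= 0.347 / 0.0455
= 7.6264

7.6264


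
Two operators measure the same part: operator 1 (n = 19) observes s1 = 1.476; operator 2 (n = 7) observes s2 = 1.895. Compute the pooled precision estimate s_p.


s_p = sqrt(((n1-1)*s1^2 + (n2-1)*s2^2) / (n1+n2-2))
numerator = (19-1)*1.476^2 + (7-1)*1.895^2 = 39.214368 + 21.54615 = 60.760518
denominator = 19 + 7 - 2 = 24
s_p^2 = 60.760518 / 24 = 2.5316882
s_p = sqrt(2.5316882) = 1.5911

1.5911


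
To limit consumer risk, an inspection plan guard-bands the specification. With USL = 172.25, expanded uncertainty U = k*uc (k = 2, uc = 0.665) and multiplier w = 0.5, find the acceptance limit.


U = k * uc = 2 * 0.665 = 1.33
guard band g = w * U = 0.5 * 1.33 = 0.665
AL = USL - g = 172.25 - 0.665
AL = 171.5850

171.5850


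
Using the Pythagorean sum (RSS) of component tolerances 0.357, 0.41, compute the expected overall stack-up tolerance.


RSS = sqrt(0.357^2 + 0.41^2)
= sqrt(0.295549)
= 0.5436

0.5436


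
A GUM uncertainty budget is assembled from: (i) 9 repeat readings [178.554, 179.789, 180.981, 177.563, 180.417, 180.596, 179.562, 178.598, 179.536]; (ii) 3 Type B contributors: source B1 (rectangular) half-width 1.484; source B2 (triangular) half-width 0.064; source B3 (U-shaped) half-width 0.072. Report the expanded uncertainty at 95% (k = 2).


mean = (178.554 + 179.789 + 180.981 + 177.563 + 180.417 + 180.596 + 179.562 + 178.598 + 179.536) / 9 = 179.5106667
s = sqrt(sum((x - mean)^2)/(n-1)) = 1.1058702
u_A = s / sqrt(n) = 1.1058702 / sqrt(9) = 0.3686234
u_B1 = 1.484 / sqrt(3) = 0.8567878
u_B2 = 0.064 / sqrt(6) = 0.026127891
u_B3 = 0.072 / sqrt(2) = 0.050911688
uc = sqrt(0.3686234^2 + 0.8567878^2 + 0.026127891^2 + 0.050911688^2) = 0.93447483
U = k * uc = 2 * 0.93447483
U = 1.8689

1.8689


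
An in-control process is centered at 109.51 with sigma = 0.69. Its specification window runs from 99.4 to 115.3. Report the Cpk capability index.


Cpu = (USL - mean) / (3*sigma) = (115.3 - 109.51) / (3*0.69) = 2.7971
Cpl = (mean - LSL) / (3*sigma) = (109.51 - 99.4) / (3*0.69) = 4.8841
Cpk = min(Cpu, Cpl) = 2.7971

2.7971


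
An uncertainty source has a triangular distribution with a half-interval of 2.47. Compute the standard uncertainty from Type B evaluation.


u_B = half_width / sqrt(6)
u_B = 2.47 / 2.4494897
u_B = 1.0084

1.0084


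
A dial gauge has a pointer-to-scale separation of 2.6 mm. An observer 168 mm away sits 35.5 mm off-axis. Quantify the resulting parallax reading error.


error = h * offset / d
= 2.6 * 35.5 / 168
= 0.5494

0.5494


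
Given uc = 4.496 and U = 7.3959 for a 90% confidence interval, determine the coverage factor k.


k = U / uc
k = 7.3959 / 4.496
k = 1.645

1.645


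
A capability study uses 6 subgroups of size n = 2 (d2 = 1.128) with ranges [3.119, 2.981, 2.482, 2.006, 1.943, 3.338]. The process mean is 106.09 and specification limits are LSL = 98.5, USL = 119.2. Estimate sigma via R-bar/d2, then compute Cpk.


R_bar = (3.119 + 2.981 + 2.482 + 2.006 + 1.943 + 3.338) / 6 = 2.6448333
sigma = R_bar / d2 = 2.6448333 / 1.128 = 2.3447104
Cp = (USL - LSL)/(6*sigma) = (119.2 - 98.5)/(6*2.3447104) = 1.4714
Cpu = (119.2 - 106.09)/(3*2.3447104) = 1.8638
Cpl = (106.09 - 98.5)/(3*2.3447104) = 1.0790
Cpk = min(Cpu, Cpl) = 1.0790

1.0790


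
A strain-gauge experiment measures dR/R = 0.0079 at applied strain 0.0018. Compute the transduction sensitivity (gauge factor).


GF = (dR/R) / epsilon
= 0.0079 / 0.0018
= 4.3889

4.3889


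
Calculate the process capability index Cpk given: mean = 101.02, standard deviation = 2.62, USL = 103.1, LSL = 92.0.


Cpu = (USL - mean) / (3*sigma) = (103.1 - 101.02) / (3*2.62) = 0.2646
Cpl = (mean - LSL) / (3*sigma) = (101.02 - 92.0) / (3*2.62) = 1.1476
Cpk = min(Cpu, Cpl) = 0.2646

0.2646


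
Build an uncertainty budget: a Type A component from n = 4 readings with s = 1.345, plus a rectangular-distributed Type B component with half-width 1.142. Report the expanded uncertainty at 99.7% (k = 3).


u_A = s / sqrt(n) = 1.345 / sqrt(4) = 0.6725
u_B = half_width / sqrt(3) = 1.142 / sqrt(3) = 0.65933401
uc = sqrt(u_A^2 + u_B^2) = sqrt(0.6725^2 + 0.65933401^2) = 0.94179488
U = k * uc = 3 * 0.94179488
U = 2.8254

2.8254


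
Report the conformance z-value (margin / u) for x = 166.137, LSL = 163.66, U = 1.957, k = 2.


u = U / k = 1.957 / 2 = 0.9785
margin = |LSL - x| = |163.66 - 166.137| = 2.477
z = margin / u = 2.477 / 0.9785
z = 2.5314

2.5314


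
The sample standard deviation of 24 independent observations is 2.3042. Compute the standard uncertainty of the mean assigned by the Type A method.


u_A = s / sqrt(n)
u_A = 2.3042 / sqrt(24)
u_A = 2.3042 / 4.8989795
u_A = 0.4703

0.4703


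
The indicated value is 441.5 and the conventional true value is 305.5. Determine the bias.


Systematic error = measured - true
= 441.5 - 305.5
= 136.0000

136.0000


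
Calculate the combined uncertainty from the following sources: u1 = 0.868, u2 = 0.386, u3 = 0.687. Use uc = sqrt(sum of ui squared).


uc = sqrt(0.868^2 + 0.386^2 + 0.687^2)
uc = sqrt(1.374389)
uc = 1.1723

1.1723


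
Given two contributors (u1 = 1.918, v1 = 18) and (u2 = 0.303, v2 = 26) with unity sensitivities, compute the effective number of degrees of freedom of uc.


uc = sqrt(u1^2 + u2^2) = sqrt(1.918^2 + 0.303^2) = 1.941786
v_eff = uc^4 / (u1^4/v1 + u2^4/v2)
= 1.941786^4 / (1.918^4/18 + 0.303^4/26)
= 14.216918 / 0.75215809
v_eff = 18.9015

18.9015


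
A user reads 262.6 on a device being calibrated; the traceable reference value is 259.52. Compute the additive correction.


Correction = standard - reading
= 259.52 - 262.6
= -3.0800

-3.0800


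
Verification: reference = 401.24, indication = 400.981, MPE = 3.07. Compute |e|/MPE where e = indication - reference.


e = indication - reference = 400.981 - 401.24 = -0.2590
|e| = 0.2590
ratio = |e| / MPE = 0.2590 / 3.07
ratio = 0.0844

0.0844


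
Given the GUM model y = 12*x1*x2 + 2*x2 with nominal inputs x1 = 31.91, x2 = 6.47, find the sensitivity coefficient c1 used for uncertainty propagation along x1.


y = 12*x1*x2 + 2*x2
dy/dx1 = 12*x2
Evaluate at x2 = 6.47: c1 = 12 * 6.47
c1 = 77.6400

77.6400


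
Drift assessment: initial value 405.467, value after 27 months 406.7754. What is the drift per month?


rate = (v2 - v1) / months
= (406.7754 - 405.467) / 27
= 1.3084 / 27
= 0.0485

0.0485
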